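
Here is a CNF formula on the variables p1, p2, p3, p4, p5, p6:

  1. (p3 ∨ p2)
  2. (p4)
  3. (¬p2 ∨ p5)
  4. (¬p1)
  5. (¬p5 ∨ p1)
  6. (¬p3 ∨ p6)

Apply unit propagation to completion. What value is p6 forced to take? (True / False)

Unit clause (p4) sets p4 = True.
(¬p1) stands alone — p1 = False.
In (p1 ∨ ¬p5), p1 is now false; ¬p5 must hold, so p5 = False.
From (p5 ∨ ¬p2) and p5 = False: p2 = False.
(p2 ∨ p3): since p2 = False, the clause reduces to (p3). p3 = True.
(¬p3 ∨ p6): since p3 = True, the clause reduces to (p6). p6 = True.

True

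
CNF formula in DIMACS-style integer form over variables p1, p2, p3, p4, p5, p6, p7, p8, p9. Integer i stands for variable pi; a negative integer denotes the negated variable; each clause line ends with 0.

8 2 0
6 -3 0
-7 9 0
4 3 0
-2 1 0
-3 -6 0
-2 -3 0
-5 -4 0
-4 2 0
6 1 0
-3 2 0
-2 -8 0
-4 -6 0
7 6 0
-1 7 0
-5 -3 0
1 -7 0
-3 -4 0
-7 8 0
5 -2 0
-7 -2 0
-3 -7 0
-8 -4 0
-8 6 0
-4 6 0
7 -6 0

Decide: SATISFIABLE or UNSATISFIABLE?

p2 = True:
  propagation gives p1=True, p3=False, p4=True, p5=False; an empty clause results — contradiction.
p2 = False:
  propagation gives p8=True, p4=False, p3=True; an empty clause results — contradiction.
Every branch closes, so no satisfying assignment exists.

UNSATISFIABLE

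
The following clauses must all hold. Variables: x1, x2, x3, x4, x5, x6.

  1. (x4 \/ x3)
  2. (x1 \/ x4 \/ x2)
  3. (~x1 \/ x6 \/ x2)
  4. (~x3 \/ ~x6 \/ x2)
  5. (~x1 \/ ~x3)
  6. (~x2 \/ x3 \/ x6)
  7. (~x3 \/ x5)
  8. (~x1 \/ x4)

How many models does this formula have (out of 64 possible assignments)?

15

Case analysis on x3 and x1:
  x3=1, x1=1: a clause becomes empty — 0.
  x3=1, x1=0: 5 of the 16 assignments to (x2,x4,x5,x6) work.
  x3=0, x1=1: remaining (x2,x4,x5,x6) ∈ {(0,1,0,1); (0,1,1,1); (1,1,0,1); (1,1,1,1)} — 4.
  x3=0, x1=0: x5 free; 3 ways for (x2,x4,x6) × 2^1 = 6.
Total: 0 + 5 + 4 + 6 = 15.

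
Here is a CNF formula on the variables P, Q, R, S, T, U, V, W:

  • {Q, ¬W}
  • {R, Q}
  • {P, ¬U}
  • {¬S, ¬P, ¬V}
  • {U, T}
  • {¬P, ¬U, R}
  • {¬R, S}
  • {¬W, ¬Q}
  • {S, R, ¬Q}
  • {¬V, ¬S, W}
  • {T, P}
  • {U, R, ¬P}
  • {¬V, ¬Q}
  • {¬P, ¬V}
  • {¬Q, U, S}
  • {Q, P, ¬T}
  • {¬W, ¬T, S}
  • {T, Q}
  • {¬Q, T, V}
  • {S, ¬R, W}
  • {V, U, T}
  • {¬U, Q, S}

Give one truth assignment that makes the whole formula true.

P=T, Q=F, R=T, S=T, T=T, U=T, V=F, W=F

Try P = True.
  then V is forced to False.
Set Q = False and propagate.
  then W is forced to False.
  then R is forced to True.
  then S is forced to True.
  then T is forced to True.
U is now unconstrained; take U = True.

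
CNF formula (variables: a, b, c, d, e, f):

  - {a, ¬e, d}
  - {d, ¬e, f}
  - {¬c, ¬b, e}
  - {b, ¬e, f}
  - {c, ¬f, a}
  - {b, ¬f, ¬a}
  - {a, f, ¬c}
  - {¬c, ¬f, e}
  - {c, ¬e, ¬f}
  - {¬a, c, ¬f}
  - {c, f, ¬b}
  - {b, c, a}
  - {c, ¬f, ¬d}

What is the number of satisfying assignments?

9

Case analysis on f and c:
  f=1, c=1: remaining (a,b,d,e) ∈ {(0,0,1,1); (0,1,1,1); (1,1,0,1); (1,1,1,1)} — 4.
  f=1, c=0: a clause becomes empty — 0.
  f=0, c=1: remaining (a,b,d,e) ∈ {(1,0,0,0); (1,0,1,0); (1,1,1,1)} — 3.
  f=0, c=0: remaining (a,b,d,e) ∈ {(1,0,0,0); (1,0,1,0)} — 2.
Total: 4 + 0 + 3 + 2 = 9.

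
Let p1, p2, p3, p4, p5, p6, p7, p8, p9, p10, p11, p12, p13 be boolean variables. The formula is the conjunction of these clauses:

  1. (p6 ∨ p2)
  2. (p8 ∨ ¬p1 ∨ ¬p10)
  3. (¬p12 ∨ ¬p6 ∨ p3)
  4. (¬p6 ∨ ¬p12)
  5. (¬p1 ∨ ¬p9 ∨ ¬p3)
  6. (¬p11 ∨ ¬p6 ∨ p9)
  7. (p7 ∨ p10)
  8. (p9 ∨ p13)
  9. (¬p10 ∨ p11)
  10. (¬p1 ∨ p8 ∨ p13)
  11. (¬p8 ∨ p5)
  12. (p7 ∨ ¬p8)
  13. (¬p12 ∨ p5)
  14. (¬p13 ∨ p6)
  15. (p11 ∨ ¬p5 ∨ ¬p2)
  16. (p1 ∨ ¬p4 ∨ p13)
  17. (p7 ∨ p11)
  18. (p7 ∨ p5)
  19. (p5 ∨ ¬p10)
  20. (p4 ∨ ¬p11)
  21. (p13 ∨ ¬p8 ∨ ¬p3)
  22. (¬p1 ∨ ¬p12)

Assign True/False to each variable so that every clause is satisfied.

Pure literal: p7 appears only positively; assign p7 = True.
p12 occurs only negated in the remaining clauses — set p12 = False.
Try p1 = False.
The remaining clauses are satisfied by p2 = True, p3 = True, p4 = True, p5 = True, p6 = True, p8 = True, p9 = True, p10 = False, p11 = True, p13 = True.
Every clause has at least one true literal under this assignment.

p1=False, p2=True, p3=True, p4=True, p5=True, p6=True, p7=True, p8=True, p9=True, p10=False, p11=True, p12=False, p13=True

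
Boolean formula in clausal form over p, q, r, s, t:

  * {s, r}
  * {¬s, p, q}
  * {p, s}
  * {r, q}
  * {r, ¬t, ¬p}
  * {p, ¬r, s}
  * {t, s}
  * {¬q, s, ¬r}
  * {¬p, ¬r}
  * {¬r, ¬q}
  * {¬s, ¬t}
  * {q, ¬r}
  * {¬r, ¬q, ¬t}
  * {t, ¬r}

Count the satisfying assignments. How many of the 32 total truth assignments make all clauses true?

2

Satisfying assignments:
  p=0 q=1 r=0 s=1 t=0
  p=1 q=1 r=0 s=1 t=0
Count: 2.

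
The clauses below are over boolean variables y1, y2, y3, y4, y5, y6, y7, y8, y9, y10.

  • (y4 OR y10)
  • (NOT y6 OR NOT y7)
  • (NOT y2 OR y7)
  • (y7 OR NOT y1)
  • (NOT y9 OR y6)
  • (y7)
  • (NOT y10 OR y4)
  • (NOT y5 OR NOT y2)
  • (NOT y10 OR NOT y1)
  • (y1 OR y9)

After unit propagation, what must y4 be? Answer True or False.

True

(y7) is a unit clause: y7 = True.
In (NOT y6 OR NOT y7), NOT y7 is now false; NOT y6 must hold, so y6 = False.
(y6 OR NOT y9) with y6 = False leaves only NOT y9, so y9 = False.
In (y1 OR y9), y9 is now false; y1 must hold, so y1 = True.
From (NOT y1 OR NOT y10) and y1 = True: y10 = False.
In (y4 OR y10), y10 is now false; y4 must hold, so y4 = True.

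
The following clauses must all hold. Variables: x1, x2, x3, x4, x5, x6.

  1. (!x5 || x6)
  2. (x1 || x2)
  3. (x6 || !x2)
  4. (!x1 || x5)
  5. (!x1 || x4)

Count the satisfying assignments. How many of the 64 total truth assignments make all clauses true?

12

Case analysis on x1 and x2:
  x1=T, x2=T: remaining (x3,x4,x5,x6) ∈ {(F,T,T,T); (T,T,T,T)} — 2.
  x1=T, x2=F: remaining (x3,x4,x5,x6) ∈ {(F,T,T,T); (T,T,T,T)} — 2.
  x1=F, x2=T: forces x6=T; x3, x4, x5 free → 2^3 = 8.
  x1=F, x2=F: a clause becomes empty — 0.
Total: 2 + 2 + 8 + 0 = 12.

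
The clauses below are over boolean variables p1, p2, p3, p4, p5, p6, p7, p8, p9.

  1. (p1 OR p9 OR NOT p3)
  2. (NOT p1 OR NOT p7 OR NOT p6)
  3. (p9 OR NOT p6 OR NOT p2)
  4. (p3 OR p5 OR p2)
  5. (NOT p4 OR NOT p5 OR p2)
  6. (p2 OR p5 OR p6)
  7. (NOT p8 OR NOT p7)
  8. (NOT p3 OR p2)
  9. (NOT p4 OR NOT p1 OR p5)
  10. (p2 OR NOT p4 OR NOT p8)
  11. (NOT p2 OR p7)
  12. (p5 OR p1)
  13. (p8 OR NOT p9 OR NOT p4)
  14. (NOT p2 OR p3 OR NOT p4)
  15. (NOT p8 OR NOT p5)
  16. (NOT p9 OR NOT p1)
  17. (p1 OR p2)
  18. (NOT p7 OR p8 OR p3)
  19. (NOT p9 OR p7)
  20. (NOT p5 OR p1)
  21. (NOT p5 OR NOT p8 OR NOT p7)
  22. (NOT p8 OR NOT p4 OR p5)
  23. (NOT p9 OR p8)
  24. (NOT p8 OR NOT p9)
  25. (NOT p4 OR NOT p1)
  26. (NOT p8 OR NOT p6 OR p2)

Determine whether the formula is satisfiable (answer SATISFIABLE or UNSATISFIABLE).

p4 occurs only negated in the remaining clauses — set p4 = False.
Set p1 = True and propagate.
  then p9 is forced to False.
Branch on p2: take p2 = False.
  then p3 is forced to False.
  then p5 is forced to True.
  then p8 is forced to False.
  then p7 is forced to False.
p6 is now unconstrained; take p6 = True.
Every clause has at least one true literal under this assignment.
So p1=T, p2=F, p3=F, p4=F, p5=T, p6=T, p7=F, p8=F, p9=F is a satisfying assignment.

SATISFIABLE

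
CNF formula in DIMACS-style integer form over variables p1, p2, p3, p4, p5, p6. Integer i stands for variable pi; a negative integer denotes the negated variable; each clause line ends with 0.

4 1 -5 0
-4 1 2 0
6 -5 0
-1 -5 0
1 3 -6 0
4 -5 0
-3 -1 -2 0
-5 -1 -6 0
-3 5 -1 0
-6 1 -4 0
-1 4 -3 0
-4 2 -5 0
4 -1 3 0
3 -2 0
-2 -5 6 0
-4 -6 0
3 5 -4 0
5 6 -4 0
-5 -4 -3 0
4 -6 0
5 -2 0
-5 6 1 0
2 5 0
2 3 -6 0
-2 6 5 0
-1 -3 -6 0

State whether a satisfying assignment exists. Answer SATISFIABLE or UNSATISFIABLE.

UNSATISFIABLE

p5 = True:
  propagation gives p6=True, p1=False, p4=True; an empty clause results — contradiction.
p5 = False:
  propagation gives p2=False; an empty clause results — contradiction.
Every branch closes, so no satisfying assignment exists.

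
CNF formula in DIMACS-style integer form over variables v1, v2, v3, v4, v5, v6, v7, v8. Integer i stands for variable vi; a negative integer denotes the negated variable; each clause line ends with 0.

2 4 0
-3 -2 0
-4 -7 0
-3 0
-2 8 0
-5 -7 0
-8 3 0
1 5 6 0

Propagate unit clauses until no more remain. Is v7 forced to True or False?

(¬v3) stands alone — v3 = False.
From (v3 ∨ ¬v8) and v3 = False: v8 = False.
(v8 ∨ ¬v2): since v8 = False, the clause reduces to (¬v2). v2 = False.
From (v4 ∨ v2) and v2 = False: v4 = True.
From (¬v4 ∨ ¬v7) and v4 = True: v7 = False.

False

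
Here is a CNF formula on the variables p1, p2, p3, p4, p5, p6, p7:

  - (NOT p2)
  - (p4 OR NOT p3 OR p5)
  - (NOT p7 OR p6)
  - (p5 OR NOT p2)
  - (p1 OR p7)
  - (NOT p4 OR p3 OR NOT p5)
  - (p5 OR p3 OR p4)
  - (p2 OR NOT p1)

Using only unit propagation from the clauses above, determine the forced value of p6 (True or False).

True

Unit clause (NOT p2) sets p2 = False.
(p2 OR NOT p1) with p2 = False leaves only NOT p1, so p1 = False.
In (p7 OR p1), p1 is now false; p7 must hold, so p7 = True.
From (NOT p7 OR p6) and p7 = True: p6 = True.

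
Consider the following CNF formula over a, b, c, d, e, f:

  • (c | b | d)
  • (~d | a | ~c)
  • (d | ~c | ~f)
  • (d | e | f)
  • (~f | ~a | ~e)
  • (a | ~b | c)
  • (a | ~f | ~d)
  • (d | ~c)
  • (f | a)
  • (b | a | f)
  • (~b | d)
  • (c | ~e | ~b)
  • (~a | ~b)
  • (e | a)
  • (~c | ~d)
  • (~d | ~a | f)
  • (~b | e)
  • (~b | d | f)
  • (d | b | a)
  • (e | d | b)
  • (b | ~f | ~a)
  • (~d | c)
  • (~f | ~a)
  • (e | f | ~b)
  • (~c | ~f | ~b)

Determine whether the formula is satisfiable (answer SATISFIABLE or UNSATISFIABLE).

UNSATISFIABLE

b = True:
  propagation gives d=True, a=False, c=False; an empty clause results — contradiction.
b = False:
  d = True:
    propagation gives c=False; an empty clause results — contradiction.
  d = False:
    propagation gives c=True; an empty clause results — contradiction.
Every branch closes, so no satisfying assignment exists.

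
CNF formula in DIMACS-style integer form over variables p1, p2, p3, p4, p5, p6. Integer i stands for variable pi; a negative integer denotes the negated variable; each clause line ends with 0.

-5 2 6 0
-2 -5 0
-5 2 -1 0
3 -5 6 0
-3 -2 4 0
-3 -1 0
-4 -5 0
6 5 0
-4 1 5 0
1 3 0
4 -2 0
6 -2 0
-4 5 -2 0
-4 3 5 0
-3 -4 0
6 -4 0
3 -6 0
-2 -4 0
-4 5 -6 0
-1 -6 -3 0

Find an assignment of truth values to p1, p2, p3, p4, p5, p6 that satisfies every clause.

Try p1 = False.
  then p3 is forced to True.
  then p4 is forced to False.
  then p2 is forced to False.
For the remaining variables, p5 = True, p6 = True works.

p1=F, p2=F, p3=T, p4=F, p5=T, p6=T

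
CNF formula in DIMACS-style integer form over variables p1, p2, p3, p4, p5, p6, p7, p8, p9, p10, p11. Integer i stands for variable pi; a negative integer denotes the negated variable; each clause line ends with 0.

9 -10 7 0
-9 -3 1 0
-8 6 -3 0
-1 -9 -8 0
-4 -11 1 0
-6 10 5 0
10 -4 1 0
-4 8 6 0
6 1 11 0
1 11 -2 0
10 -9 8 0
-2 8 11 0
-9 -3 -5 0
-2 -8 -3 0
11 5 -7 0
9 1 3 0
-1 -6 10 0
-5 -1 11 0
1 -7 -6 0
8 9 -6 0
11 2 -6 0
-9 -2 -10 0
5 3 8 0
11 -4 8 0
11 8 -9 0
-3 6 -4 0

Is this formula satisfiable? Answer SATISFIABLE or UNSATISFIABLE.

Branch on p1: take p1 = True.
For the remaining variables, p2 = True, p3 = False, p4 = True, p5 = False, p6 = True, p7 = True, p8 = True, p9 = False, p10 = True, p11 = True works.
So p1 = T, p2 = T, p3 = F, p4 = T, p5 = F, p6 = T, p7 = T, p8 = T, p9 = F, p10 = T, p11 = T is a satisfying assignment.

SATISFIABLE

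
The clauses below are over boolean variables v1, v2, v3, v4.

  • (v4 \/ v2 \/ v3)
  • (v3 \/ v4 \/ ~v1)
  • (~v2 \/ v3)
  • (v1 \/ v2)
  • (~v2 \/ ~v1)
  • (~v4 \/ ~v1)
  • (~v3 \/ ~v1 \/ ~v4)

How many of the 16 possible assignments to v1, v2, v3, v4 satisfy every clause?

Satisfying assignments:
  v1=F v2=T v3=T v4=F
  v1=F v2=T v3=T v4=T
  v1=T v2=F v3=T v4=F
Count: 3.

3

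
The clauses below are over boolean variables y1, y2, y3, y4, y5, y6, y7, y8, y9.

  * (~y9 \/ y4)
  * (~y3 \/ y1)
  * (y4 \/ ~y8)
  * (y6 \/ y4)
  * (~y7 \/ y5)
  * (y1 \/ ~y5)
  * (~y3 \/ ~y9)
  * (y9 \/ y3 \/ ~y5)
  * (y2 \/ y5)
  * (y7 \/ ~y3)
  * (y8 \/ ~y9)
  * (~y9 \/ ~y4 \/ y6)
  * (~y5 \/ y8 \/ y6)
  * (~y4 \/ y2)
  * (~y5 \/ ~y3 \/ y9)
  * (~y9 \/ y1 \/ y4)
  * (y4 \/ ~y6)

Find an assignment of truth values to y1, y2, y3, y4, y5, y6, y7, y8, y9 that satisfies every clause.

y1 = T, y2 = T, y3 = F, y4 = T, y5 = F, y6 = F, y7 = F, y8 = F, y9 = F

y1 occurs only positively in the remaining clauses — set y1 = True.
y2 occurs only positively in the remaining clauses — set y2 = True.
Try y3 = False.
Branch on y4: take y4 = True.
For the remaining variables, y5 = False, y6 = False, y7 = False, y8 = False, y9 = False works.
Every clause has at least one true literal under this assignment.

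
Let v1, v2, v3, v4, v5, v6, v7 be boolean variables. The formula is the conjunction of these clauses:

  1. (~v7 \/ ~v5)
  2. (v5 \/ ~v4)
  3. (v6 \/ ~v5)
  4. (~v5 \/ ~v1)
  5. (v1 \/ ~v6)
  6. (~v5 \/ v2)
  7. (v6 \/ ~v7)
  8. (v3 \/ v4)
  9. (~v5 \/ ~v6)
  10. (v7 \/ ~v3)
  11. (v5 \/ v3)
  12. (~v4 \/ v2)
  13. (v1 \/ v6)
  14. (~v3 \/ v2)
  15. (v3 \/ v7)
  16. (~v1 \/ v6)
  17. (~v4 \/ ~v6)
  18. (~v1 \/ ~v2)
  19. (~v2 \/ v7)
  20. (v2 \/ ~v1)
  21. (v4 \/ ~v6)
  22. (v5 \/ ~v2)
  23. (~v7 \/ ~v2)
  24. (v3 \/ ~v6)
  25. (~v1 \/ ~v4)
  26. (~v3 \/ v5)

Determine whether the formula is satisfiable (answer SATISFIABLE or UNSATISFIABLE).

UNSATISFIABLE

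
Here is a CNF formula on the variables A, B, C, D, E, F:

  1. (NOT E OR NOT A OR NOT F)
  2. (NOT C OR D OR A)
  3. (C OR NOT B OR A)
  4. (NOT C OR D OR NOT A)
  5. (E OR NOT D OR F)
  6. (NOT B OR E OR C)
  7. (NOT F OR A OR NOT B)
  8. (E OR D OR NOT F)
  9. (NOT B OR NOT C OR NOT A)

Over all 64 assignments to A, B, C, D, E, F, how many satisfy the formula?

18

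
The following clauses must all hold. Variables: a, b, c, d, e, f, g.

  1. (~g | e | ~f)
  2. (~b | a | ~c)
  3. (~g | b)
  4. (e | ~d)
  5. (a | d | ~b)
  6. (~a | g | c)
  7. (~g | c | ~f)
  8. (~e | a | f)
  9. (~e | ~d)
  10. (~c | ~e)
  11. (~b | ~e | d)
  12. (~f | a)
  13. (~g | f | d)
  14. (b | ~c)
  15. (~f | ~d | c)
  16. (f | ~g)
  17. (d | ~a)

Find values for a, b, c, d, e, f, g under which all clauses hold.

Try a = False.
  then f is forced to False.
  then e is forced to False.
  then d is forced to False.
  then b is forced to False.
  then g is forced to False.
  then c is forced to False.

a=0, b=0, c=0, d=0, e=0, f=0, g=0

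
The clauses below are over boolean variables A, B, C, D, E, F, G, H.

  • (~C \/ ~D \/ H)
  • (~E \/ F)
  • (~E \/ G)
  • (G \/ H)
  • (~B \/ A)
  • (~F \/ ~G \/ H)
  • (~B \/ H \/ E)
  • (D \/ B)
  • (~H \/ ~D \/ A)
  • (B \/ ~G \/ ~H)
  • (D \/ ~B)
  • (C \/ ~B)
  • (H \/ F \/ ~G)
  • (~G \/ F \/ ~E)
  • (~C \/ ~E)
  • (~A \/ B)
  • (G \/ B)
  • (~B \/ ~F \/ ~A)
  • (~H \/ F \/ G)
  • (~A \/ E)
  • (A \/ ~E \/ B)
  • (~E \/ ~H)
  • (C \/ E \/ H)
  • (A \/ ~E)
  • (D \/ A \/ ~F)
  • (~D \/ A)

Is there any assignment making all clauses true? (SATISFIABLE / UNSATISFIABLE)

UNSATISFIABLE

B = True:
  propagation gives A=True, D=True, C=True, H=True; an empty clause results — contradiction.
B = False:
  propagation gives D=True, A=False; an empty clause results — contradiction.
Every branch closes, so no satisfying assignment exists.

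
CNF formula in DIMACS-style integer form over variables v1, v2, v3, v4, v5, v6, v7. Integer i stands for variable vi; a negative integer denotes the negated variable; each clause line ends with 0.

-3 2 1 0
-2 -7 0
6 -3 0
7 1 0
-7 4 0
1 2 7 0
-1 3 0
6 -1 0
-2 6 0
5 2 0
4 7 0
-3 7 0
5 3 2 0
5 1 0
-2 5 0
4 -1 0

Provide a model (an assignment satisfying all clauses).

v1=T, v2=F, v3=T, v4=T, v5=T, v6=T, v7=T

Pure literal: v4 appears only positively; assign v4 = True.
Pure literal: v5 appears only positively; assign v5 = True.
Branch on v1: take v1 = True.
  then v3 is forced to True.
  then v6 is forced to True.
  then v7 is forced to True.
  then v2 is forced to False.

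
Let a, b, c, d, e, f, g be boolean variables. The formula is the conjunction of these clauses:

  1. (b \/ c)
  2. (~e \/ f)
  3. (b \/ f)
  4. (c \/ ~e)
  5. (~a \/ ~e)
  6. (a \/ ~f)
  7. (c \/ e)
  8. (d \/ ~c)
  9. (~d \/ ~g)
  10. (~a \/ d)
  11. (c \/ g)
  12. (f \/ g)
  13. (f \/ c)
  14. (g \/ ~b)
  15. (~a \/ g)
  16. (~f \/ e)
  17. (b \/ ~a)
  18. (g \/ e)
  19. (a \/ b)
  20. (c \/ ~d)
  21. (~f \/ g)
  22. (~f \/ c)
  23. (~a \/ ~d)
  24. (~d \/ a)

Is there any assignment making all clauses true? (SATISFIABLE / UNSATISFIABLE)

UNSATISFIABLE

a = True:
  propagation gives e=False, c=True, d=True; an empty clause results — contradiction.
a = False:
  propagation gives f=False, e=False, b=True, c=True; an empty clause results — contradiction.
Every branch closes, so no satisfying assignment exists.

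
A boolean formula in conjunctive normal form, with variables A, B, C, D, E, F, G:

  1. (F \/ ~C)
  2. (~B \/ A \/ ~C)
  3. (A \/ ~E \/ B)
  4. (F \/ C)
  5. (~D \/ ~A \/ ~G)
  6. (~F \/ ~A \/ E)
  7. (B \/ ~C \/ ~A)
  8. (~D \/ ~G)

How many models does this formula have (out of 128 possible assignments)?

21

Case analysis on A and C:
  A=T, C=T: remaining (B,D,E,F,G) ∈ {(T,F,T,T,F); (T,F,T,T,T); (T,T,T,T,F)} — 3.
  A=T, C=F: B free; 3 ways for (D,E,F,G) × 2^1 = 6.
  A=F, C=T: remaining (B,D,E,F,G) ∈ {(F,F,F,T,F); (F,F,F,T,T); (F,T,F,T,F)} — 3.
  A=F, C=F: 9 of the 32 assignments to (B,D,E,F,G) work.
Total: 3 + 6 + 3 + 9 = 21.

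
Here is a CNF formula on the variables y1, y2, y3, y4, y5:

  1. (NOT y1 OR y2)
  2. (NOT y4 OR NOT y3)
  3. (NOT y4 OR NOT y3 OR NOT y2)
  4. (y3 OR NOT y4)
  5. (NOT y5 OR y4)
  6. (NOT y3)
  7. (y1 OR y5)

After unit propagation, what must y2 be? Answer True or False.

(NOT y3) is a unit clause: y3 = False.
(NOT y4 OR y3): since y3 = False, the clause reduces to (NOT y4). y4 = False.
(y4 OR NOT y5) with y4 = False leaves only NOT y5, so y5 = False.
(y5 OR y1): since y5 = False, the clause reduces to (y1). y1 = True.
From (y2 OR NOT y1) and y1 = True: y2 = True.

True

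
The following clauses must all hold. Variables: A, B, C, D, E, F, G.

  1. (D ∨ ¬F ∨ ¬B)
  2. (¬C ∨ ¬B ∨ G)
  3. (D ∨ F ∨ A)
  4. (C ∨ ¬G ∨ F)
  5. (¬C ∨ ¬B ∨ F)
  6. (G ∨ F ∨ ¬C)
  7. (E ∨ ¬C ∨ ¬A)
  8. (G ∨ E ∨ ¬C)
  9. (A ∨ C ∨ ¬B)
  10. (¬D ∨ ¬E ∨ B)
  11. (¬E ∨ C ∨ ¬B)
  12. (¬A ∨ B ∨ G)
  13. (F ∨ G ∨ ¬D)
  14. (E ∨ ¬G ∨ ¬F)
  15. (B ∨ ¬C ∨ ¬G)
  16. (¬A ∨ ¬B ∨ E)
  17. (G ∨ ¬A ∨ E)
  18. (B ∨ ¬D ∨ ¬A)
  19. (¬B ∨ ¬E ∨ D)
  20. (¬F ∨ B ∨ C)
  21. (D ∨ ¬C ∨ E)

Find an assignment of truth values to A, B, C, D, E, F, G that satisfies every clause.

A = F, B = F, C = T, D = F, E = T, F = T, G = F

Branch on A: take A = False.
Branch on B: take B = False.
Try C = True.
  then G is forced to False.
  then F is forced to True.
  then E is forced to True.
  then D is forced to False.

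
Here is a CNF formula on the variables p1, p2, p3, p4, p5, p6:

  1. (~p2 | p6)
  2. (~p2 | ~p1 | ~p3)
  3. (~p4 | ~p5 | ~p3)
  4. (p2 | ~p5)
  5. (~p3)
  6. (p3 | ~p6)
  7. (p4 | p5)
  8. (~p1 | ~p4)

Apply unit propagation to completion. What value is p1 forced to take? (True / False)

False

(~p3) is a unit clause: p3 = False.
(p3 | ~p6) with p3 = False leaves only ~p6, so p6 = False.
(~p2 | p6) with p6 = False leaves only ~p2, so p2 = False.
From (p2 | ~p5) and p2 = False: p5 = False.
From (p5 | p4) and p5 = False: p4 = True.
(~p1 | ~p4) with p4 = True leaves only ~p1, so p1 = False.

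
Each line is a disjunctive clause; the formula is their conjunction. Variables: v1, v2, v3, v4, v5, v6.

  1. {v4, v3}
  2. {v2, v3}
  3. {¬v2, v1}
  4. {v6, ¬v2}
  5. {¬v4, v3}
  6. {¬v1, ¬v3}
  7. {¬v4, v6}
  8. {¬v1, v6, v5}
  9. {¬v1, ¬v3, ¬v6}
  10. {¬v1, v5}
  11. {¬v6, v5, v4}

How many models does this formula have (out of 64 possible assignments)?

5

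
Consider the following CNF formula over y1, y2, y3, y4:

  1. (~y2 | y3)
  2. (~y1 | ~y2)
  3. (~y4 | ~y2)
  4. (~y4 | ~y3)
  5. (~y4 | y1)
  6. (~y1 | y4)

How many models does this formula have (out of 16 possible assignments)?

4

Satisfying assignments:
  y1=F y2=F y3=F y4=F
  y1=F y2=F y3=T y4=F
  y1=F y2=T y3=T y4=F
  y1=T y2=F y3=F y4=T
That's 4 in total.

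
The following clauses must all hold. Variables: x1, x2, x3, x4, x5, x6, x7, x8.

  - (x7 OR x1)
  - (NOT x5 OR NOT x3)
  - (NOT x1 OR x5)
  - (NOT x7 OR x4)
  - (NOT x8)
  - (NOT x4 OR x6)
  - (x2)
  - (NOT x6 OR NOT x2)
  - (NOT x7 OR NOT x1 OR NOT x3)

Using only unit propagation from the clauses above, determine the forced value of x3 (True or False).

(NOT x8) is a unit clause: x8 = False.
(x2) is a unit clause: x2 = True.
In (NOT x2 OR NOT x6), NOT x2 is now false; NOT x6 must hold, so x6 = False.
In (x6 OR NOT x4), x6 is now false; NOT x4 must hold, so x4 = False.
In (x4 OR NOT x7), x4 is now false; NOT x7 must hold, so x7 = False.
(x7 OR x1) with x7 = False leaves only x1, so x1 = True.
From (NOT x1 OR x5) and x1 = True: x5 = True.
In (NOT x5 OR NOT x3), NOT x5 is now false; NOT x3 must hold, so x3 = False.

False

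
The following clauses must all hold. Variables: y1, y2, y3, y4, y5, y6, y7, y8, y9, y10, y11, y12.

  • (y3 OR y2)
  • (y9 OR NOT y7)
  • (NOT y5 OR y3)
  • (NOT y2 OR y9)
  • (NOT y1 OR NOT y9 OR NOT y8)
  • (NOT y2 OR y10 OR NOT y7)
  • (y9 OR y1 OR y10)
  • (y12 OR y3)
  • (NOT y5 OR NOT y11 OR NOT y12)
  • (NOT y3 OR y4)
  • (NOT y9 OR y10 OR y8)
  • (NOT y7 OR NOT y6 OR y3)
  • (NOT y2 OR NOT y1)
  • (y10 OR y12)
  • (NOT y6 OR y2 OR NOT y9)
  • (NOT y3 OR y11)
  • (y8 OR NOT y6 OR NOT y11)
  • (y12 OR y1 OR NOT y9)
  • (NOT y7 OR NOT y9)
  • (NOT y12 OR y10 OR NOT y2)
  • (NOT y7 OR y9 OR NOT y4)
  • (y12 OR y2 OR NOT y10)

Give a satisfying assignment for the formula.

y1 = 0  y2 = 0  y3 = 1  y4 = 1  y5 = 0  y6 = 0  y7 = 0  y8 = 1  y9 = 1  y10 = 0  y11 = 1  y12 = 1

Pure literal: y5 appears only negated; assign y5 = False.
y6 occurs only negated in the remaining clauses — set y6 = False.
Branch on y1: take y1 = False.
For the remaining variables, y2 = False, y3 = True, y4 = True, y7 = False, y8 = True, y9 = True, y10 = False, y11 = True, y12 = True works.
Every clause has at least one true literal under this assignment.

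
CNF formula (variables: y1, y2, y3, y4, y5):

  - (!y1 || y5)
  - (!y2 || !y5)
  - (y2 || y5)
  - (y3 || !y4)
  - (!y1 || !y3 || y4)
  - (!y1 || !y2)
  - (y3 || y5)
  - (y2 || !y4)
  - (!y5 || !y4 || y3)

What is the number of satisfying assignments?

The models are:
  y1=0 y2=0 y3=0 y4=0 y5=1
  y1=0 y2=0 y3=1 y4=0 y5=1
  y1=0 y2=1 y3=1 y4=0 y5=0
  y1=0 y2=1 y3=1 y4=1 y5=0
  y1=1 y2=0 y3=0 y4=0 y5=1
That's 5 in total.

5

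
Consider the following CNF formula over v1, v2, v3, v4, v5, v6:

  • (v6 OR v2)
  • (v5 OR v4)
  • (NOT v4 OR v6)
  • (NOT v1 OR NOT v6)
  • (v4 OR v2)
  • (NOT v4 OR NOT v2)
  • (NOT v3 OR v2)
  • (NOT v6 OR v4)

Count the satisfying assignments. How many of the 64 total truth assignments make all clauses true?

6

The models are:
  v1=0 v2=0 v3=0 v4=1 v5=0 v6=1
  v1=0 v2=0 v3=0 v4=1 v5=1 v6=1
  v1=0 v2=1 v3=0 v4=0 v5=1 v6=0
  v1=0 v2=1 v3=1 v4=0 v5=1 v6=0
  v1=1 v2=1 v3=0 v4=0 v5=1 v6=0
  v1=1 v2=1 v3=1 v4=0 v5=1 v6=0
Count: 6.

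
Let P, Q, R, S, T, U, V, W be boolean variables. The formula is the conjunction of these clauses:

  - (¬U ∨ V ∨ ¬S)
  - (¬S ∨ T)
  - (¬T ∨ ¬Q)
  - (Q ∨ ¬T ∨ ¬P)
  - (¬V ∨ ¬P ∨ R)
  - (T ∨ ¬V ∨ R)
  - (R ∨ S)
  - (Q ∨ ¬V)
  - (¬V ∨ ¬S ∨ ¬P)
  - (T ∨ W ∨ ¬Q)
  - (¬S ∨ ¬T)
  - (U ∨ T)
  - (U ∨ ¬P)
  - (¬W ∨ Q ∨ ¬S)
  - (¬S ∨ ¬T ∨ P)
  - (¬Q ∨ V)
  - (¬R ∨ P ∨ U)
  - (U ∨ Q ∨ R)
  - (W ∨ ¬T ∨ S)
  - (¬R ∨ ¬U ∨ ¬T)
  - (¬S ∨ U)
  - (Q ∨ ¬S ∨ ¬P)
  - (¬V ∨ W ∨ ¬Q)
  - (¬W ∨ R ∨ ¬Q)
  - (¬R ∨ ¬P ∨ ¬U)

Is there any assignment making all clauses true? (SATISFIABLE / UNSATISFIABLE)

SATISFIABLE

Try P = False.
The remaining clauses are satisfied by Q = False, R = True, S = False, T = False, U = True, V = False, W = True.
So P=F, Q=F, R=T, S=F, T=F, U=T, V=F, W=T is a satisfying assignment.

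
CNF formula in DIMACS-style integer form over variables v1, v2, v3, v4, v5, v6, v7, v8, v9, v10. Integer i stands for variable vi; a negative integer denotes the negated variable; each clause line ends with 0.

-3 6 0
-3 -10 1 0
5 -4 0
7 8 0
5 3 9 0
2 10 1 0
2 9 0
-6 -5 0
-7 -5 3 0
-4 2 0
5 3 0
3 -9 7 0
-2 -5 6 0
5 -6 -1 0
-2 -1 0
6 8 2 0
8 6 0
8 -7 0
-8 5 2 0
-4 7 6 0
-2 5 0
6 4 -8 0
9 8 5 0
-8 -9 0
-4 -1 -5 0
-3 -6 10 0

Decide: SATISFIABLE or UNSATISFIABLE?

UNSATISFIABLE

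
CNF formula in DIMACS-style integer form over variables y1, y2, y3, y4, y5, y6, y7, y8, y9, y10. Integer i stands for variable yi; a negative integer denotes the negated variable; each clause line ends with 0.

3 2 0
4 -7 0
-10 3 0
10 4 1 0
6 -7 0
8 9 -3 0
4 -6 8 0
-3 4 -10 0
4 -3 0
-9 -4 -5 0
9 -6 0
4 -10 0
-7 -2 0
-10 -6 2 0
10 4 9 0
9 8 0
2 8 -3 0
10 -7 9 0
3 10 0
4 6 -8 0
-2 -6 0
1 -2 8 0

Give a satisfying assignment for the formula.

y5 occurs only negated in the remaining clauses — set y5 = False.
y7 occurs only negated in the remaining clauses — set y7 = False.
Try y1 = False.
Branch on y2: take y2 = True.
  then y6 is forced to False.
  then y8 is forced to True.
  then y4 is forced to True.
The remaining clauses are satisfied by y3 = True, y9 = True, y10 = False.
Every clause has at least one true literal under this assignment.

y1=F, y2=T, y3=T, y4=T, y5=F, y6=F, y7=F, y8=T, y9=T, y10=F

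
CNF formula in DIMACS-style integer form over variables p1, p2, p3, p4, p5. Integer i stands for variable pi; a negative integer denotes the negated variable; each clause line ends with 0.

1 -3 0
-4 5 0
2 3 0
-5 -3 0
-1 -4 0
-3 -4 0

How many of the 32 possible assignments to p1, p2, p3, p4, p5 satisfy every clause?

The models are:
  p1=0 p2=1 p3=0 p4=0 p5=0
  p1=0 p2=1 p3=0 p4=0 p5=1
  p1=0 p2=1 p3=0 p4=1 p5=1
  p1=1 p2=0 p3=1 p4=0 p5=0
  p1=1 p2=1 p3=0 p4=0 p5=0
  p1=1 p2=1 p3=0 p4=0 p5=1
  p1=1 p2=1 p3=1 p4=0 p5=0
Count: 7.

7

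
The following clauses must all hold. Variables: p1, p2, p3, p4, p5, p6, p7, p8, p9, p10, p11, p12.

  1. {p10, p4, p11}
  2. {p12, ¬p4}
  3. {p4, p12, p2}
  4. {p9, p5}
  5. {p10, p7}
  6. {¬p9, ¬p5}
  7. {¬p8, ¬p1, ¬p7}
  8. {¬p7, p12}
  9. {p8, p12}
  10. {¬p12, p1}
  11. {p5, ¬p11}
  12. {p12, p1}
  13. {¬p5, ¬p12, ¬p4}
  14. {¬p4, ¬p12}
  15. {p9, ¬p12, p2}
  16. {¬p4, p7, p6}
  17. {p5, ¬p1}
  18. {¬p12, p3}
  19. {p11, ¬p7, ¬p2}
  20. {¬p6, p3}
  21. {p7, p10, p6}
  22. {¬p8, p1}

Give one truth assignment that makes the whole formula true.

p1=T  p2=T  p3=T  p4=F  p5=T  p6=F  p7=F  p8=F  p9=F  p10=T  p11=T  p12=T

p3 occurs only positively in the remaining clauses — set p3 = True.
p10 occurs only positively in the remaining clauses — set p10 = True.
Set p1 = True and propagate.
  then p5 is forced to True.
  then p9 is forced to False.
For the remaining variables, p2 = True, p4 = False, p6 = False, p7 = False, p8 = False, p11 = True, p12 = True works.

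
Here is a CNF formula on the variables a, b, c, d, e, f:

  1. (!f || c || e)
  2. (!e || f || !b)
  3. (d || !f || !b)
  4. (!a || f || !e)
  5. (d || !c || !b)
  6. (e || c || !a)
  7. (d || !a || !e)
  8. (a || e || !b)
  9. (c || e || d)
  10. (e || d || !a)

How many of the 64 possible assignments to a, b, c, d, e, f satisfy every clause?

Case analysis on e and a:
  e=T, a=T: remaining (b,c,d,f) ∈ {(F,F,T,T); (F,T,T,T); (T,F,T,T); (T,T,T,T)} — 4.
  e=T, a=F: c free; 5 ways for (b,d,f) × 2^1 = 10.
  e=F, a=T: remaining (b,c,d,f) ∈ {(F,T,T,F); (F,T,T,T); (T,T,T,F); (T,T,T,T)} — 4.
  e=F, a=F: 5 of the 16 assignments to (b,c,d,f) work.
Total: 4 + 10 + 4 + 5 = 23.

23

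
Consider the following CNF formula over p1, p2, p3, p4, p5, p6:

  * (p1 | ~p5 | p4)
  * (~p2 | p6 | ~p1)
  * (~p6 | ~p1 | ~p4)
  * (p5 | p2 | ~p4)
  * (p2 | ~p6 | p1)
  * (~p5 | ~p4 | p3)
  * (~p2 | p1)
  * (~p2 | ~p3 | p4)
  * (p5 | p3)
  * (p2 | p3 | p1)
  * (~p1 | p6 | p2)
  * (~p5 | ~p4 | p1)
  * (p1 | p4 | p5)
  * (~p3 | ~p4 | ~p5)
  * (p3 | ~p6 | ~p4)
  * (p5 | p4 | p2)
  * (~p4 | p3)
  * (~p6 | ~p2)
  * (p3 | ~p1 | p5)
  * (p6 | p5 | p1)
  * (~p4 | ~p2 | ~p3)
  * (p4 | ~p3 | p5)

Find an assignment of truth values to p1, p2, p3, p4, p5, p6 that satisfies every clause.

Set p1 = True and propagate.
For the remaining variables, p2 = False, p3 = True, p4 = False, p5 = True, p6 = True works.
Every clause has at least one true literal under this assignment.

p1=True  p2=False  p3=True  p4=False  p5=True  p6=True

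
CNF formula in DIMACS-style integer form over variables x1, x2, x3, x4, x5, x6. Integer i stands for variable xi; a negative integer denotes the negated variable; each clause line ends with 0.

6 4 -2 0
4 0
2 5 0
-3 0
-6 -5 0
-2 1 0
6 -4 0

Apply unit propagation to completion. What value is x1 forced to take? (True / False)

True

Unit clause (x4) sets x4 = True.
(!x3) stands alone — x3 = False.
In (x6 || !x4), !x4 is now false; x6 must hold, so x6 = True.
In (!x6 || !x5), !x6 is now false; !x5 must hold, so x5 = False.
(x2 || x5): since x5 = False, the clause reduces to (x2). x2 = True.
(x1 || !x2) with x2 = True leaves only x1, so x1 = True.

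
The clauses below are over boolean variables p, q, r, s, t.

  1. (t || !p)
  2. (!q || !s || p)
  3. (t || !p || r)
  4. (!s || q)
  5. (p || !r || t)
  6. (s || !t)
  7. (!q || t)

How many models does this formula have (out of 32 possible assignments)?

3

The models are:
  p=0 q=0 r=0 s=0 t=0
  p=1 q=1 r=0 s=1 t=1
  p=1 q=1 r=1 s=1 t=1
That's 3 in total.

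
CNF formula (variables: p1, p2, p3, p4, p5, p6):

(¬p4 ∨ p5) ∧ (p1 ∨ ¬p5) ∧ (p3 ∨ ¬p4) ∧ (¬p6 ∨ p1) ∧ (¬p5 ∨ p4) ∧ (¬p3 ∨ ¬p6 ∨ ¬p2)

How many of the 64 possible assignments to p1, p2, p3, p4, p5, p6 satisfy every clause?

14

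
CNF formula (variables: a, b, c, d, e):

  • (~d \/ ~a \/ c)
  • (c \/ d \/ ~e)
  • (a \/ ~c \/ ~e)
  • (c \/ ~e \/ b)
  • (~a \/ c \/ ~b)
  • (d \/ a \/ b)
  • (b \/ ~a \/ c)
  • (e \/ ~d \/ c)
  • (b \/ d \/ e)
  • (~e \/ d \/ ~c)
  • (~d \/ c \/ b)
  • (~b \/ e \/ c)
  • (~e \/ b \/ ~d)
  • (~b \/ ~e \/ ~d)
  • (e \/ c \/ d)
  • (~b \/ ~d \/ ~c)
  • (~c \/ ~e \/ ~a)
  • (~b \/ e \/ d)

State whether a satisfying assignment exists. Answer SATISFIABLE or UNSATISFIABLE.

SATISFIABLE

Set a = False and propagate.
The remaining clauses are satisfied by b = False, c = True, d = True, e = False.
So a=0, b=0, c=1, d=1, e=0 is a satisfying assignment.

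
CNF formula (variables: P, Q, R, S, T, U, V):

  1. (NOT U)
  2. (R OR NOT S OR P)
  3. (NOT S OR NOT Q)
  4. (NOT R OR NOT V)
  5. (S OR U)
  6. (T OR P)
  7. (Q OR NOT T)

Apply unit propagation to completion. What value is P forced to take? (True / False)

True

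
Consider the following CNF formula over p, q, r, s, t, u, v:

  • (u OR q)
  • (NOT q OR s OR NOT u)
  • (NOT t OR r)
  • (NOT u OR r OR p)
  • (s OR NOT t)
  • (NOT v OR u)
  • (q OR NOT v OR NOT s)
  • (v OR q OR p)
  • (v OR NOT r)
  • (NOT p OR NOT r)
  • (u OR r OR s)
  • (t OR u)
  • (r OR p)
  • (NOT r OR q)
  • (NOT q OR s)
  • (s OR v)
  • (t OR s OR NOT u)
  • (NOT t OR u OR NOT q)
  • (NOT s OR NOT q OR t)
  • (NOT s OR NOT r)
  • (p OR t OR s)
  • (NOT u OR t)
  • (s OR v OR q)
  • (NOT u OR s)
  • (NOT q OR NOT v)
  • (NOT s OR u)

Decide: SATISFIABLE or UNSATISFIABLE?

UNSATISFIABLE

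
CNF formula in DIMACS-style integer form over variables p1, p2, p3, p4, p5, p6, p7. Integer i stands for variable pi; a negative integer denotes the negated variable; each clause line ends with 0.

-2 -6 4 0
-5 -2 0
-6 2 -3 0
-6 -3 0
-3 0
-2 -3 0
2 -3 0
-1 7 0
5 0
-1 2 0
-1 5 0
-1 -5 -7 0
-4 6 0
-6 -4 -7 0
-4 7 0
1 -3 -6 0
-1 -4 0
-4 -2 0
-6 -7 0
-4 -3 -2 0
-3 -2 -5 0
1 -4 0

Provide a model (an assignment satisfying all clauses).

p1=False, p2=False, p3=False, p4=False, p5=True, p6=False, p7=False

(~p3) is a unit clause, so p3 = False.
Unit propagation: (p5) forces p5 = True.
The clause (~p2) is unit: p2 must be False.
Unit propagation: (~p1) forces p1 = False.
Unit propagation: (~p4) forces p4 = False.
p6 occurs only negated in the remaining clauses — set p6 = False.
p7 occurs only negated in the remaining clauses — set p7 = False.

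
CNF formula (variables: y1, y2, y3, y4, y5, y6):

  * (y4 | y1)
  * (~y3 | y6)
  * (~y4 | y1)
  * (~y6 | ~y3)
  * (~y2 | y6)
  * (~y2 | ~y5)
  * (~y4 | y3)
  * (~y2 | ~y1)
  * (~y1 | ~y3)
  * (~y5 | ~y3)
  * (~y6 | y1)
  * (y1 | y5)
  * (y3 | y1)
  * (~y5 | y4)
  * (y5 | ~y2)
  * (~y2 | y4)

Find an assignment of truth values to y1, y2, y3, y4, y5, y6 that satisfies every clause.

y1 = 1, y2 = 0, y3 = 0, y4 = 0, y5 = 0, y6 = 1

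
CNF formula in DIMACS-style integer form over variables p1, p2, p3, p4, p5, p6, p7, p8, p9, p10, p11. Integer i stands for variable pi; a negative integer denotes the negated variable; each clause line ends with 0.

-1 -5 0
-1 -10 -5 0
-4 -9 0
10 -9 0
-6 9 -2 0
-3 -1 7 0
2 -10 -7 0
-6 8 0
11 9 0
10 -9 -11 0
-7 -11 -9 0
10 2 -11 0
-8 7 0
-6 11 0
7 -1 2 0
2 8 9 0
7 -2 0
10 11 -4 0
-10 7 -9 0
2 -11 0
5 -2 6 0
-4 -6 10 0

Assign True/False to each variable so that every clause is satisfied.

p1=False  p2=True  p3=True  p4=False  p5=True  p6=False  p7=True  p8=False  p9=False  p10=True  p11=True

Check each clause:
  1. (!p1 || !p5) — !p1 is true.
  2. (!p10 || !p1 || !p5) — !p1 is true.
  3. (!p4 || !p9) — !p4 is true.
  4. (p10 || !p9) — p10 is true.
  5. (!p6 || !p2 || p9) — !p6 is true.
  6. (!p1 || p7 || !p3) — !p1 is true.
  7. (p2 || !p10 || !p7) — p2 is true.
  8. (p8 || !p6) — !p6 is true.
  9. (p9 || p11) — p11 is true.
  10. (p10 || !p9 || !p11) — p10 is true.
  11. (!p7 || !p11 || !p9) — !p9 is true.
  12. (p2 || p10 || !p11) — p10 is true.
  13. (p7 || !p8) — !p8 is true.
  14. (!p6 || p11) — !p6 is true.
  15. (p2 || !p1 || p7) — p2 is true.
  16. (p2 || p8 || p9) — p2 is true.
  17. (!p2 || p7) — p7 is true.
  18. (!p4 || p11 || p10) — p10 is true.
  19. (!p10 || !p9 || p7) — !p9 is true.
  20. (p2 || !p11) — p2 is true.
  21. (p6 || p5 || !p2) — p5 is true.
  22. (!p4 || !p6 || p10) — !p6 is true.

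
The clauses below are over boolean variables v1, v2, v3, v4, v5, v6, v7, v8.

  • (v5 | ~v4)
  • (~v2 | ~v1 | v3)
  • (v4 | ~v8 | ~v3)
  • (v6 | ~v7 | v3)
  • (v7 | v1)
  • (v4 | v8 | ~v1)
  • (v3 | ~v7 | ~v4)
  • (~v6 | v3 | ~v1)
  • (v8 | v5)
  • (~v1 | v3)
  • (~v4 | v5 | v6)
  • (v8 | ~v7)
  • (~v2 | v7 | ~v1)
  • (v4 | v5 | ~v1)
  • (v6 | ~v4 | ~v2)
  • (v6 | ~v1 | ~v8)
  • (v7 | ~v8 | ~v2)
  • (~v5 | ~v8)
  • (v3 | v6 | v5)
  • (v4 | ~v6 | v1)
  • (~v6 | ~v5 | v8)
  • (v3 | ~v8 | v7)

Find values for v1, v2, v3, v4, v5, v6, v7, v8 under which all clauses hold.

v1=True, v2=False, v3=True, v4=True, v5=True, v6=False, v7=False, v8=False

v2 occurs only negated in the remaining clauses — set v2 = False.
Set v1 = True and propagate.
  then v3 is forced to True.
For the remaining variables, v4 = True, v5 = True, v6 = False, v7 = False, v8 = False works.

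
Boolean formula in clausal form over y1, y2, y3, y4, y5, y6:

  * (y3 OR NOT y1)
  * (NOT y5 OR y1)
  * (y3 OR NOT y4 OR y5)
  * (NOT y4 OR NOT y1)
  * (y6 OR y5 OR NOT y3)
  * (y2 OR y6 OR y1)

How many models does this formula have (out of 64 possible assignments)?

Split on y1, then y3.
  y1=T, y3=T: y2 free; 3 ways for (y4,y5,y6) × 2^1 = 6.
  y1=T, y3=F: a clause becomes empty — 0.
  y1=F, y3=T: remaining (y2,y4,y5,y6) ∈ {(F,F,F,T); (F,T,F,T); (T,F,F,T); (T,T,F,T)} — 4.
  y1=F, y3=F: remaining (y2,y4,y5,y6) ∈ {(F,F,F,T); (T,F,F,F); (T,F,F,T)} — 3.
Total: 6 + 0 + 4 + 3 = 13.

13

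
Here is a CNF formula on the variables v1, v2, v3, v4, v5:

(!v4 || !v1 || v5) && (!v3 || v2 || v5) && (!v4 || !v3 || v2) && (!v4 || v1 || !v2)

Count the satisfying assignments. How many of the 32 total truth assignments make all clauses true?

19

Split on v2, then v4.
  v2=T, v4=T: remaining (v1,v3,v5) ∈ {(T,F,T); (T,T,T)} — 2.
  v2=T, v4=F: v1, v3, v5 free → 2^3 = 8.
  v2=F, v4=T: remaining (v1,v3,v5) ∈ {(F,F,F); (F,F,T); (T,F,T)} — 3.
  v2=F, v4=F: v1 free; 3 ways for (v3,v5) × 2^1 = 6.
Total: 2 + 8 + 3 + 6 = 19.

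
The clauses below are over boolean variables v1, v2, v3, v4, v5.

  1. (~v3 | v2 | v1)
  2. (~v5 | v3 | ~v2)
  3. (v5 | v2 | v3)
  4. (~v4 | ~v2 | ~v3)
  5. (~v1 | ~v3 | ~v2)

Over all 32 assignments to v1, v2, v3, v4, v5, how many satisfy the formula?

Case analysis on v2 and v3:
  v2=1, v3=1: remaining (v1,v4,v5) ∈ {(0,0,0); (0,0,1)} — 2.
  v2=1, v3=0: remaining (v1,v4,v5) ∈ {(0,0,0); (0,1,0); (1,0,0); (1,1,0)} — 4.
  v2=0, v3=1: remaining (v1,v4,v5) ∈ {(1,0,0); (1,0,1); (1,1,0); (1,1,1)} — 4.
  v2=0, v3=0: remaining (v1,v4,v5) ∈ {(0,0,1); (0,1,1); (1,0,1); (1,1,1)} — 4.
Total: 2 + 4 + 4 + 4 = 14.

14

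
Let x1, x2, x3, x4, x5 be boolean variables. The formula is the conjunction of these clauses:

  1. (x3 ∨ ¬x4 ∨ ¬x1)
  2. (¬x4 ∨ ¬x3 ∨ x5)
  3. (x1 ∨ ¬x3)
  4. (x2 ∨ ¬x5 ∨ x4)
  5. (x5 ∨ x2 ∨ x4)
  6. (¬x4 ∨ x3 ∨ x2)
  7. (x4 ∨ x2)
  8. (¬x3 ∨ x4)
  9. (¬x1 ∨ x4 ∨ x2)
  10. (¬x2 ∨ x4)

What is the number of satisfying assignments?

4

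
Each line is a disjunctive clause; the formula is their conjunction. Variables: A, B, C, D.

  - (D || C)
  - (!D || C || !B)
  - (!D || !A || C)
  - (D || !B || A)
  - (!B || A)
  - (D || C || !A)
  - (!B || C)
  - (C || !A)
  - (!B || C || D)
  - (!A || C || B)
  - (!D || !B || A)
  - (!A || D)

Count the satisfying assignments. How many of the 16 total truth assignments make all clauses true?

5

The models are:
  A=0 B=0 C=0 D=1
  A=0 B=0 C=1 D=0
  A=0 B=0 C=1 D=1
  A=1 B=0 C=1 D=1
  A=1 B=1 C=1 D=1
That's 5 in total.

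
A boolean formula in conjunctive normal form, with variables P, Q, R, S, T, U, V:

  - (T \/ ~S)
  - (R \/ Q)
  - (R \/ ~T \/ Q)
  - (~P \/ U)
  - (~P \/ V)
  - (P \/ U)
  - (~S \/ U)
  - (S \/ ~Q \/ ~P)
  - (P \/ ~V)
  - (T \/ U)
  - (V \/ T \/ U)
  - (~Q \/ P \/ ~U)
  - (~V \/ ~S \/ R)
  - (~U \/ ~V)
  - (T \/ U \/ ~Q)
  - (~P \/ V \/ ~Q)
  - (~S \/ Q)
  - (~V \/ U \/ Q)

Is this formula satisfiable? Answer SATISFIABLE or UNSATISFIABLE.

Pure literal: R appears only positively; assign R = True.
Set P = False and propagate.
  then U is forced to True.
  then V is forced to False.
  then Q is forced to False.
  then S is forced to False.
T is now unconstrained; take T = False.
Every clause has at least one true literal under this assignment.
So P = False, Q = False, R = True, S = False, T = False, U = True, V = False is a satisfying assignment.

SATISFIABLE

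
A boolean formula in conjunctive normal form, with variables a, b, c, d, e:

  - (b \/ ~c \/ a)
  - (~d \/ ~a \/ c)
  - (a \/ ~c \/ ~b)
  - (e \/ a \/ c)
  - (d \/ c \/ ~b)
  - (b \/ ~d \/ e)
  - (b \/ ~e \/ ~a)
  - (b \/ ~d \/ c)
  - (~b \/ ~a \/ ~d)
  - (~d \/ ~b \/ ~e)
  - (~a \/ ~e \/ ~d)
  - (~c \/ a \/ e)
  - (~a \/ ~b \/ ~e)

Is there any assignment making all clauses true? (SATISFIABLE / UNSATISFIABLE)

Set a = False and propagate.
Set b = False and propagate.
  then c is forced to False.
  then e is forced to True.
  then d is forced to False.
Every clause has at least one true literal under this assignment.
So a = False, b = False, c = False, d = False, e = True is a satisfying assignment.

SATISFIABLE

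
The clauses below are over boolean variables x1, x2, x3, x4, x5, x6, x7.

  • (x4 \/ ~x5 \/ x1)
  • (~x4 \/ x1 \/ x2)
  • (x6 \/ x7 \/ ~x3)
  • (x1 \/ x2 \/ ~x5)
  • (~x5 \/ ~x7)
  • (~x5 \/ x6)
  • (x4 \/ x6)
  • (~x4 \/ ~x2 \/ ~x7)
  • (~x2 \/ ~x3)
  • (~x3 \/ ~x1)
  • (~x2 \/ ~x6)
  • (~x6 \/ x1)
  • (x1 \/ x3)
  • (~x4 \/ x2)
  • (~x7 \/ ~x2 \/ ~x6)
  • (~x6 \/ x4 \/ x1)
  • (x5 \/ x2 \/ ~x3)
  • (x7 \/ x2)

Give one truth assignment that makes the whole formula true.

x1=True, x2=True, x3=False, x4=True, x5=False, x6=False, x7=False

Try x1 = True.
  then x3 is forced to False.
Try x2 = True.
  then x6 is forced to False.
  then x5 is forced to False.
  then x4 is forced to True.
  then x7 is forced to False.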